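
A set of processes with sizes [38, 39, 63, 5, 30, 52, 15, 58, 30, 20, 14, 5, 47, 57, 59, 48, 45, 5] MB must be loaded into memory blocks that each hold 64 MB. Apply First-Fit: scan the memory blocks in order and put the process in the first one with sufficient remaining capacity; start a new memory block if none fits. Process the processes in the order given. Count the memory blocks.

11

memory block 1: place 38 MB, 26 MB left
memory block 2: place 39 MB, 25 MB left
memory block 3: place 63 MB, 1 MB left
memory block 1: place 5 MB, 21 MB left
memory block 4: place 30 MB, 34 MB left
memory block 5: place 52 MB, 12 MB left
memory block 1: place 15 MB, 6 MB left
memory block 6: place 58 MB, 6 MB left
memory block 4: place 30 MB, 4 MB left
memory block 2: place 20 MB, 5 MB left
memory block 7: place 14 MB, 50 MB left
memory block 1: place 5 MB, 1 MB left
memory block 7: place 47 MB, 3 MB left
memory block 8: place 57 MB, 7 MB left
memory block 9: place 59 MB, 5 MB left
memory block 10: place 48 MB, 16 MB left
memory block 11: place 45 MB, 19 MB left
memory block 2: place 5 MB, 0 MB left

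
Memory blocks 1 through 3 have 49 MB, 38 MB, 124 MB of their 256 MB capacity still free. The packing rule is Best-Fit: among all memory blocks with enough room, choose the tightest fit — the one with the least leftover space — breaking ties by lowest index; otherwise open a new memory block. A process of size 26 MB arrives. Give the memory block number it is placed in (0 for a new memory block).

2

Memory blocks with room: memory block 1 (49 MB), memory block 2 (38 MB), memory block 3 (124 MB).
Tightest fit is memory block 2 with 38 MB free.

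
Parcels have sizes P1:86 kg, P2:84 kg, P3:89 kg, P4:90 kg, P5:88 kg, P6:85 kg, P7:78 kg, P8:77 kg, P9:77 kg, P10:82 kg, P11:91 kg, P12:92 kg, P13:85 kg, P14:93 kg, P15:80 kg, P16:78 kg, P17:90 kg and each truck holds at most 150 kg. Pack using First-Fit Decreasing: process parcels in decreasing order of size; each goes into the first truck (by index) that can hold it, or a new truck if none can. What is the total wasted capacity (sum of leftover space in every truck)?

Sorted descending: 93, 92, 91, 90, 90, 89, 88, 86, 85, 85, 84, 82, 80, 78, 78, 77, 77.
93 kg → truck 1 (remaining 57 kg)
92 kg → truck 2 (remaining 58 kg)
91 kg → truck 3 (remaining 59 kg)
90 kg → truck 4 (remaining 60 kg)
90 kg → truck 5 (remaining 60 kg)
89 kg → truck 6 (remaining 61 kg)
88 kg → truck 7 (remaining 62 kg)
86 kg → truck 8 (remaining 64 kg)
85 kg → truck 9 (remaining 65 kg)
85 kg → truck 10 (remaining 65 kg)
84 kg → truck 11 (remaining 66 kg)
82 kg → truck 12 (remaining 68 kg)
80 kg → truck 13 (remaining 70 kg)
78 kg → truck 14 (remaining 72 kg)
78 kg → truck 15 (remaining 72 kg)
77 kg → truck 16 (remaining 73 kg)
77 kg → truck 17 (remaining 73 kg)
17 trucks × 150 kg = 2550 kg; used 1445 kg; unused 1105 kg.

1105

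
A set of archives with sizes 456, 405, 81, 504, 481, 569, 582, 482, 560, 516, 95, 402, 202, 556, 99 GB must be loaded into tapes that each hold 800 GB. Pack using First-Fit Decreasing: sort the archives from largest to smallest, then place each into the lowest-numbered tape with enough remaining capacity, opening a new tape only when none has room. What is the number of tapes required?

Sorted descending: 582, 569, 560, 556, 516, 504, 482, 481, 456, 405, 402, 202, 99, 95, 81.
tape 1: place 582 GB, 218 GB left
tape 2: place 569 GB, 231 GB left
tape 3: place 560 GB, 240 GB left
tape 4: place 556 GB, 244 GB left
tape 5: place 516 GB, 284 GB left
tape 6: place 504 GB, 296 GB left
tape 7: place 482 GB, 318 GB left
tape 8: place 481 GB, 319 GB left
tape 9: place 456 GB, 344 GB left
tape 10: place 405 GB, 395 GB left
tape 11: place 402 GB, 398 GB left
tape 1: place 202 GB, 16 GB left
tape 2: place 99 GB, 132 GB left
tape 2: place 95 GB, 37 GB left
tape 3: place 81 GB, 159 GB left
Final tapes: [582,202] [569,99,95] [560,81] [556] [516] [504] [482] [481] [456] [405] [402].

11 tapes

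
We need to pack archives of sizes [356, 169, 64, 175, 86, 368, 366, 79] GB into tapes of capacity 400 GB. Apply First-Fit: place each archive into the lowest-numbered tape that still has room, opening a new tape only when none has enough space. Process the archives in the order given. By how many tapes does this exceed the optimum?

First-Fit: [356] [169,64,86,79] [175] [368] [366] → 5 tapes.
Total size 1663 GB; any packing needs at least ⌈1663/400⌉ = 5 tapes.
So 5 is already optimal.

0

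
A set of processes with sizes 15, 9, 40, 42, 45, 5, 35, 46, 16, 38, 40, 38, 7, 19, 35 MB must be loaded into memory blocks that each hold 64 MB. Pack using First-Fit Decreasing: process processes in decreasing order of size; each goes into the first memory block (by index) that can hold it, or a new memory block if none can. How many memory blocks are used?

Sorted descending: 46, 45, 42, 40, 40, 38, 38, 35, 35, 19, 16, 15, 9, 7, 5.
memory block 1: place 46 MB, 18 MB left
memory block 2: place 45 MB, 19 MB left
memory block 3: place 42 MB, 22 MB left
memory block 4: place 40 MB, 24 MB left
memory block 5: place 40 MB, 24 MB left
memory block 6: place 38 MB, 26 MB left
memory block 7: place 38 MB, 26 MB left
memory block 8: place 35 MB, 29 MB left
memory block 9: place 35 MB, 29 MB left
memory block 2: place 19 MB, 0 MB left
memory block 1: place 16 MB, 2 MB left
memory block 3: place 15 MB, 7 MB left
memory block 4: place 9 MB, 15 MB left
memory block 3: place 7 MB, 0 MB left
memory block 4: place 5 MB, 10 MB left
Final memory blocks: [46,16] [45,19] [42,15,7] [40,9,5] [40] [38] [38] [35] [35].

9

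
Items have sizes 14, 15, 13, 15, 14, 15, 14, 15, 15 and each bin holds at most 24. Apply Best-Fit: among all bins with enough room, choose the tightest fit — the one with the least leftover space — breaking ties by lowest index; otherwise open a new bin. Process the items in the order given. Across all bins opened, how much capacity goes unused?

bin 1: place 14, 10 left
bin 2: place 15, 9 left
bin 3: place 13, 11 left
bin 4: place 15, 9 left
bin 5: place 14, 10 left
bin 6: place 15, 9 left
bin 7: place 14, 10 left
bin 8: place 15, 9 left
bin 9: place 15, 9 left
9 bins × 24 = 216; used 130; unused 86.

86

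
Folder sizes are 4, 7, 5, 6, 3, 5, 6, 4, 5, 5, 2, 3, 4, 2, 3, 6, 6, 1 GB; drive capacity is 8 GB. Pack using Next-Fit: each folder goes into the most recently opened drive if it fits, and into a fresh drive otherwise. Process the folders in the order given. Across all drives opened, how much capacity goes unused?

Put 4 GB in drive 1; 4 GB remain.
Put 7 GB in drive 2; 1 GB remain.
Put 5 GB in drive 3; 3 GB remain.
Put 6 GB in drive 4; 2 GB remain.
Put 3 GB in drive 5; 5 GB remain.
Put 5 GB in drive 5; 0 GB remain.
Put 6 GB in drive 6; 2 GB remain.
Put 4 GB in drive 7; 4 GB remain.
Put 5 GB in drive 8; 3 GB remain.
Put 5 GB in drive 9; 3 GB remain.
Put 2 GB in drive 9; 1 GB remain.
Put 3 GB in drive 10; 5 GB remain.
Put 4 GB in drive 10; 1 GB remain.
Put 2 GB in drive 11; 6 GB remain.
Put 3 GB in drive 11; 3 GB remain.
Put 6 GB in drive 12; 2 GB remain.
Put 6 GB in drive 13; 2 GB remain.
Put 1 GB in drive 13; 1 GB remain.
13 drives × 8 GB = 104 GB; used 77 GB; unused 27 GB.

27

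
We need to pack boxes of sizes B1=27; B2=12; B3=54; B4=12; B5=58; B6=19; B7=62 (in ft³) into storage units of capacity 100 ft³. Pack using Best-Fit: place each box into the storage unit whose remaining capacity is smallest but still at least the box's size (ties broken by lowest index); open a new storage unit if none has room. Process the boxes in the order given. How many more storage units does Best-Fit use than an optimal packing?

Best-Fit: [27,12,54] [12,58,19] [62] → 3 storage units.
Total size 244 ft³; any packing needs at least ⌈244/100⌉ = 3 storage units.
So 3 is already optimal.

0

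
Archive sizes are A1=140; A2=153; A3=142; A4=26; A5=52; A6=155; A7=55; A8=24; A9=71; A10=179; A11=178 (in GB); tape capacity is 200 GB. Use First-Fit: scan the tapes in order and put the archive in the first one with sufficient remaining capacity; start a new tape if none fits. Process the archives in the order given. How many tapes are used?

7 tapes

A1 (140 GB) → tape 1 (remaining 60 GB)
A2 (153 GB) → tape 2 (remaining 47 GB)
A3 (142 GB) → tape 3 (remaining 58 GB)
A4 (26 GB) → tape 1 (remaining 34 GB)
A5 (52 GB) → tape 3 (remaining 6 GB)
A6 (155 GB) → tape 4 (remaining 45 GB)
A7 (55 GB) → tape 5 (remaining 145 GB)
A8 (24 GB) → tape 1 (remaining 10 GB)
A9 (71 GB) → tape 5 (remaining 74 GB)
A10 (179 GB) → tape 6 (remaining 21 GB)
A11 (178 GB) → tape 7 (remaining 22 GB)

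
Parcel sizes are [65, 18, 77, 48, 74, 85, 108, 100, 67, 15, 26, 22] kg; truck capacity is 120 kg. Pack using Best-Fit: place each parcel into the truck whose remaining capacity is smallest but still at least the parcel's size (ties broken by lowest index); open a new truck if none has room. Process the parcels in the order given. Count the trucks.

65 kg → truck 1 (remaining 55 kg)
18 kg → truck 1 (remaining 37 kg)
77 kg → truck 2 (remaining 43 kg)
48 kg → truck 3 (remaining 72 kg)
74 kg → truck 4 (remaining 46 kg)
85 kg → truck 5 (remaining 35 kg)
108 kg → truck 6 (remaining 12 kg)
100 kg → truck 7 (remaining 20 kg)
67 kg → truck 3 (remaining 5 kg)
15 kg → truck 7 (remaining 5 kg)
26 kg → truck 5 (remaining 9 kg)
22 kg → truck 1 (remaining 15 kg)
Final trucks: [65,18,22] [77] [48,67] [74] [85,26] [108] [100,15].

7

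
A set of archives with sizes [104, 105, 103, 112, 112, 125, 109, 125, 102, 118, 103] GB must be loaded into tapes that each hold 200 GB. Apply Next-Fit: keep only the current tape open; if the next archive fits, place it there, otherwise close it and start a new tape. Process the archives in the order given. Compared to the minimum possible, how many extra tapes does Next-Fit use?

0

Next-Fit: [104] [105] [103] [112] [112] [125] [109] [125] [102] [118] [103] → 11 tapes.
11 archives exceed 100 GB (half the capacity), and no two of those can share a tape, so at least 11 tapes are needed.
So 11 is already optimal.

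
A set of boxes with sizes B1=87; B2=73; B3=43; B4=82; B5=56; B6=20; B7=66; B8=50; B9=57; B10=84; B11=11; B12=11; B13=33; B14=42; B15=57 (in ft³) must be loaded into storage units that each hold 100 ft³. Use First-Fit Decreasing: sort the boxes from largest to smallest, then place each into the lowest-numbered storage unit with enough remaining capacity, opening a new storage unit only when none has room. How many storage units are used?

Sorted descending: 87, 84, 82, 73, 66, 57, 57, 56, 50, 43, 42, 33, 20, 11, 11.
storage unit 1: place 87 ft³, 13 ft³ left
storage unit 2: place 84 ft³, 16 ft³ left
storage unit 3: place 82 ft³, 18 ft³ left
storage unit 4: place 73 ft³, 27 ft³ left
storage unit 5: place 66 ft³, 34 ft³ left
storage unit 6: place 57 ft³, 43 ft³ left
storage unit 7: place 57 ft³, 43 ft³ left
storage unit 8: place 56 ft³, 44 ft³ left
storage unit 9: place 50 ft³, 50 ft³ left
storage unit 6: place 43 ft³, 0 ft³ left
storage unit 7: place 42 ft³, 1 ft³ left
storage unit 5: place 33 ft³, 1 ft³ left
storage unit 4: place 20 ft³, 7 ft³ left
storage unit 1: place 11 ft³, 2 ft³ left
storage unit 2: place 11 ft³, 5 ft³ left

9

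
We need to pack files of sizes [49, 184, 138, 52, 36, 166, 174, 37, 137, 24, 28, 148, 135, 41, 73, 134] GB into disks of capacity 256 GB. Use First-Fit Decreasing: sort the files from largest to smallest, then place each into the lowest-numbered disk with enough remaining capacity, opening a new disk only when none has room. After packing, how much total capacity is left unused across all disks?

Sorted descending: 184, 174, 166, 148, 138, 137, 135, 134, 73, 52, 49, 41, 37, 36, 28, 24.
Put 184 GB in disk 1; 72 GB remain.
Put 174 GB in disk 2; 82 GB remain.
Put 166 GB in disk 3; 90 GB remain.
Put 148 GB in disk 4; 108 GB remain.
Put 138 GB in disk 5; 118 GB remain.
Put 137 GB in disk 6; 119 GB remain.
Put 135 GB in disk 7; 121 GB remain.
Put 134 GB in disk 8; 122 GB remain.
Put 73 GB in disk 2; 9 GB remain.
Put 52 GB in disk 1; 20 GB remain.
Put 49 GB in disk 3; 41 GB remain.
Put 41 GB in disk 3; 0 GB remain.
Put 37 GB in disk 4; 71 GB remain.
Put 36 GB in disk 4; 35 GB remain.
Put 28 GB in disk 4; 7 GB remain.
Put 24 GB in disk 5; 94 GB remain.
8 disks × 256 GB = 2048 GB; used 1556 GB; unused 492 GB.

492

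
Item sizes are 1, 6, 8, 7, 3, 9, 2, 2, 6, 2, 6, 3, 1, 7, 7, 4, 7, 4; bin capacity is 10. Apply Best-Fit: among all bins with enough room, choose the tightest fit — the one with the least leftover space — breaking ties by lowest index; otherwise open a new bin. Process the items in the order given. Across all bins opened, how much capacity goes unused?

1 → bin 1 (remaining 9)
6 → bin 1 (remaining 3)
8 → bin 2 (remaining 2)
7 → bin 3 (remaining 3)
3 → bin 1 (remaining 0)
9 → bin 4 (remaining 1)
2 → bin 2 (remaining 0)
2 → bin 3 (remaining 1)
6 → bin 5 (remaining 4)
2 → bin 5 (remaining 2)
6 → bin 6 (remaining 4)
3 → bin 6 (remaining 1)
1 → bin 3 (remaining 0)
7 → bin 7 (remaining 3)
7 → bin 8 (remaining 3)
4 → bin 9 (remaining 6)
7 → bin 10 (remaining 3)
4 → bin 9 (remaining 2)
10 bins × 10 = 100; used 85; unused 15.

15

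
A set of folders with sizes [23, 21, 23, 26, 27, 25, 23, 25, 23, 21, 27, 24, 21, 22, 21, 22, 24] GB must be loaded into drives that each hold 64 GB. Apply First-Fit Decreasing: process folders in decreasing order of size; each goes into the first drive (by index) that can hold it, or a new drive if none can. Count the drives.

8 drives

Sorted descending: 27, 27, 26, 25, 25, 24, 24, 23, 23, 23, 23, 22, 22, 21, 21, 21, 21.
Put 27 GB in drive 1; 37 GB remain.
Put 27 GB in drive 1; 10 GB remain.
Put 26 GB in drive 2; 38 GB remain.
Put 25 GB in drive 2; 13 GB remain.
Put 25 GB in drive 3; 39 GB remain.
Put 24 GB in drive 3; 15 GB remain.
Put 24 GB in drive 4; 40 GB remain.
Put 23 GB in drive 4; 17 GB remain.
Put 23 GB in drive 5; 41 GB remain.
Put 23 GB in drive 5; 18 GB remain.
Put 23 GB in drive 6; 41 GB remain.
Put 22 GB in drive 6; 19 GB remain.
Put 22 GB in drive 7; 42 GB remain.
Put 21 GB in drive 7; 21 GB remain.
Put 21 GB in drive 7; 0 GB remain.
Put 21 GB in drive 8; 43 GB remain.
Put 21 GB in drive 8; 22 GB remain.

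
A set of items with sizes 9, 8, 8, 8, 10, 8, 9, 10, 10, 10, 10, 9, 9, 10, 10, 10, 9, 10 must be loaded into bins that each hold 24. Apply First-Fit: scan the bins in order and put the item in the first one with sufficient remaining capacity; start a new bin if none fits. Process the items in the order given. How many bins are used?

9 → bin 1 (remaining 15)
8 → bin 1 (remaining 7)
8 → bin 2 (remaining 16)
8 → bin 2 (remaining 8)
10 → bin 3 (remaining 14)
8 → bin 2 (remaining 0)
9 → bin 3 (remaining 5)
10 → bin 4 (remaining 14)
10 → bin 4 (remaining 4)
10 → bin 5 (remaining 14)
10 → bin 5 (remaining 4)
9 → bin 6 (remaining 15)
9 → bin 6 (remaining 6)
10 → bin 7 (remaining 14)
10 → bin 7 (remaining 4)
10 → bin 8 (remaining 14)
9 → bin 8 (remaining 5)
10 → bin 9 (remaining 14)

9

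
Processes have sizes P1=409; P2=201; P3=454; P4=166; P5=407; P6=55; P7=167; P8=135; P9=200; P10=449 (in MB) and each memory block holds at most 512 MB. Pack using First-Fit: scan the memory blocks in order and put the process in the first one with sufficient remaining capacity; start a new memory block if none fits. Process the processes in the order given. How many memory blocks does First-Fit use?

P1 (409 MB) → memory block 1 (remaining 103 MB)
P2 (201 MB) → memory block 2 (remaining 311 MB)
P3 (454 MB) → memory block 3 (remaining 58 MB)
P4 (166 MB) → memory block 2 (remaining 145 MB)
P5 (407 MB) → memory block 4 (remaining 105 MB)
P6 (55 MB) → memory block 1 (remaining 48 MB)
P7 (167 MB) → memory block 5 (remaining 345 MB)
P8 (135 MB) → memory block 2 (remaining 10 MB)
P9 (200 MB) → memory block 5 (remaining 145 MB)
P10 (449 MB) → memory block 6 (remaining 63 MB)
Final memory blocks: [409,55] [201,166,135] [454] [407] [167,200] [449].

6 memory blocks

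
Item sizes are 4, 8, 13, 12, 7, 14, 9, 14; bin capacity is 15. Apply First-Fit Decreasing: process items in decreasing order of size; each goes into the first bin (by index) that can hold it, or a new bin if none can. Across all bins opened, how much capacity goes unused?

9

Sorted descending: 14, 14, 13, 12, 9, 8, 7, 4.
bin 1: place 14, 1 left
bin 2: place 14, 1 left
bin 3: place 13, 2 left
bin 4: place 12, 3 left
bin 5: place 9, 6 left
bin 6: place 8, 7 left
bin 6: place 7, 0 left
bin 5: place 4, 2 left
6 bins × 15 = 90; used 81; unused 9.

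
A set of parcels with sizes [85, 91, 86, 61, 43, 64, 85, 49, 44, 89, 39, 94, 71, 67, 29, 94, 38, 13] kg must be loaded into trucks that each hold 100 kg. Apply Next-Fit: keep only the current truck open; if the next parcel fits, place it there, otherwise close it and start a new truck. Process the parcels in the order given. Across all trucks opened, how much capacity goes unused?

358

truck 1: place 85 kg, 15 kg left
truck 2: place 91 kg, 9 kg left
truck 3: place 86 kg, 14 kg left
truck 4: place 61 kg, 39 kg left
truck 5: place 43 kg, 57 kg left
truck 6: place 64 kg, 36 kg left
truck 7: place 85 kg, 15 kg left
truck 8: place 49 kg, 51 kg left
truck 8: place 44 kg, 7 kg left
truck 9: place 89 kg, 11 kg left
truck 10: place 39 kg, 61 kg left
truck 11: place 94 kg, 6 kg left
truck 12: place 71 kg, 29 kg left
truck 13: place 67 kg, 33 kg left
truck 13: place 29 kg, 4 kg left
truck 14: place 94 kg, 6 kg left
truck 15: place 38 kg, 62 kg left
truck 15: place 13 kg, 49 kg left
15 trucks × 100 kg = 1500 kg; used 1142 kg; unused 358 kg.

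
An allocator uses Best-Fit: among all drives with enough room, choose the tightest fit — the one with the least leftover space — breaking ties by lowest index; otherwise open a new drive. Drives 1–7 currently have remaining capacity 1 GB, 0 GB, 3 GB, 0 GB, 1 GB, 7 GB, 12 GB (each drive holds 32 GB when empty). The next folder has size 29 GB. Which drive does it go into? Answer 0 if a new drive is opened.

No drive has ≥ 29 GB free, so a new drive is opened.

0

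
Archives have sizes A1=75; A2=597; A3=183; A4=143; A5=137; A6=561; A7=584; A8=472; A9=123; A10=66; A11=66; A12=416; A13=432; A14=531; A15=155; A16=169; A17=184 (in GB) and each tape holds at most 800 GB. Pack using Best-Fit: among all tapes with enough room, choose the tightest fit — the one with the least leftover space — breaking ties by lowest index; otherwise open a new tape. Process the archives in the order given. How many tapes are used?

Put A1 (75 GB) in tape 1; 725 GB remain.
Put A2 (597 GB) in tape 1; 128 GB remain.
Put A3 (183 GB) in tape 2; 617 GB remain.
Put A4 (143 GB) in tape 2; 474 GB remain.
Put A5 (137 GB) in tape 2; 337 GB remain.
Put A6 (561 GB) in tape 3; 239 GB remain.
Put A7 (584 GB) in tape 4; 216 GB remain.
Put A8 (472 GB) in tape 5; 328 GB remain.
Put A9 (123 GB) in tape 1; 5 GB remain.
Put A10 (66 GB) in tape 4; 150 GB remain.
Put A11 (66 GB) in tape 4; 84 GB remain.
Put A12 (416 GB) in tape 6; 384 GB remain.
Put A13 (432 GB) in tape 7; 368 GB remain.
Put A14 (531 GB) in tape 8; 269 GB remain.
Put A15 (155 GB) in tape 3; 84 GB remain.
Put A16 (169 GB) in tape 8; 100 GB remain.
Put A17 (184 GB) in tape 5; 144 GB remain.
Final tapes: [75,597,123] [183,143,137] [561,155] [584,66,66] [472,184] [416] [432] [531,169].

8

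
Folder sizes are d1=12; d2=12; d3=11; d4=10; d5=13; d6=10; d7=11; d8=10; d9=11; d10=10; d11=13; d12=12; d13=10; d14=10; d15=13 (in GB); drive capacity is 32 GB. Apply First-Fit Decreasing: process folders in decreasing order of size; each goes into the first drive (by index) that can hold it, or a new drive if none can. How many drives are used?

6

Sorted descending: 13, 13, 13, 12, 12, 12, 11, 11, 11, 10, 10, 10, 10, 10, 10.
13 GB → drive 1 (remaining 19 GB)
13 GB → drive 1 (remaining 6 GB)
13 GB → drive 2 (remaining 19 GB)
12 GB → drive 2 (remaining 7 GB)
12 GB → drive 3 (remaining 20 GB)
12 GB → drive 3 (remaining 8 GB)
11 GB → drive 4 (remaining 21 GB)
11 GB → drive 4 (remaining 10 GB)
11 GB → drive 5 (remaining 21 GB)
10 GB → drive 4 (remaining 0 GB)
10 GB → drive 5 (remaining 11 GB)
10 GB → drive 5 (remaining 1 GB)
10 GB → drive 6 (remaining 22 GB)
10 GB → drive 6 (remaining 12 GB)
10 GB → drive 6 (remaining 2 GB)
Final drives: [13,13] [13,12] [12,12] [11,11,10] [11,10,10] [10,10,10].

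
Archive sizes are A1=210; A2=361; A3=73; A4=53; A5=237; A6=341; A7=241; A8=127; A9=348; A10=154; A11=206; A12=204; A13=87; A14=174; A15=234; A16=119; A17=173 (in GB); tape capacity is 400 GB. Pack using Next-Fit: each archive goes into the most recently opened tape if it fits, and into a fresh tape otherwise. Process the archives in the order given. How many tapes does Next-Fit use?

Put A1 (210 GB) in tape 1; 190 GB remain.
Put A2 (361 GB) in tape 2; 39 GB remain.
Put A3 (73 GB) in tape 3; 327 GB remain.
Put A4 (53 GB) in tape 3; 274 GB remain.
Put A5 (237 GB) in tape 3; 37 GB remain.
Put A6 (341 GB) in tape 4; 59 GB remain.
Put A7 (241 GB) in tape 5; 159 GB remain.
Put A8 (127 GB) in tape 5; 32 GB remain.
Put A9 (348 GB) in tape 6; 52 GB remain.
Put A10 (154 GB) in tape 7; 246 GB remain.
Put A11 (206 GB) in tape 7; 40 GB remain.
Put A12 (204 GB) in tape 8; 196 GB remain.
Put A13 (87 GB) in tape 8; 109 GB remain.
Put A14 (174 GB) in tape 9; 226 GB remain.
Put A15 (234 GB) in tape 10; 166 GB remain.
Put A16 (119 GB) in tape 10; 47 GB remain.
Put A17 (173 GB) in tape 11; 227 GB remain.
Final tapes: [210] [361] [73,53,237] [341] [241,127] [348] [154,206] [204,87] [174] [234,119] [173].

11 tapes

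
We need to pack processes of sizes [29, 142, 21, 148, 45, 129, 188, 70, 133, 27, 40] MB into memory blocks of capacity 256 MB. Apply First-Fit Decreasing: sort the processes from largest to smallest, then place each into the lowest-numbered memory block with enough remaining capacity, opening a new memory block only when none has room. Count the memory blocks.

Sorted descending: 188, 148, 142, 133, 129, 70, 45, 40, 29, 27, 21.
memory block 1: place 188 MB, 68 MB left
memory block 2: place 148 MB, 108 MB left
memory block 3: place 142 MB, 114 MB left
memory block 4: place 133 MB, 123 MB left
memory block 5: place 129 MB, 127 MB left
memory block 2: place 70 MB, 38 MB left
memory block 1: place 45 MB, 23 MB left
memory block 3: place 40 MB, 74 MB left
memory block 2: place 29 MB, 9 MB left
memory block 3: place 27 MB, 47 MB left
memory block 1: place 21 MB, 2 MB left
Final memory blocks: [188,45,21] [148,70,29] [142,40,27] [133] [129].

5 memory blocks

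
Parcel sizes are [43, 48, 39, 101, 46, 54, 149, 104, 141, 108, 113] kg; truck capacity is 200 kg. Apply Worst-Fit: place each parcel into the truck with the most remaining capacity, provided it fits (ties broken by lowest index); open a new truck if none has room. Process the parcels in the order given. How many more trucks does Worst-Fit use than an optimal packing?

Worst-Fit: [43,48,39,54] [101,46] [149] [104] [141] [108] [113] → 7 trucks.
6 parcels exceed 100 kg (half the capacity), and no two of those can share a truck, so at least 6 trucks are needed.
An optimal packing achieves that bound: [149,48] [141,54] [113,46,39] [108,43] [104] [101] → 6 trucks.
Excess: 7 − 6 = 1.

1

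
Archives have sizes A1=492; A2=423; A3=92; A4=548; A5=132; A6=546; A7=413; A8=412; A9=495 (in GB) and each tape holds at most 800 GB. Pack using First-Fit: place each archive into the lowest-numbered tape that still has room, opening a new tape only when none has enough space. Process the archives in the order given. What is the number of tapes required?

A1 (492 GB) → tape 1 (remaining 308 GB)
A2 (423 GB) → tape 2 (remaining 377 GB)
A3 (92 GB) → tape 1 (remaining 216 GB)
A4 (548 GB) → tape 3 (remaining 252 GB)
A5 (132 GB) → tape 1 (remaining 84 GB)
A6 (546 GB) → tape 4 (remaining 254 GB)
A7 (413 GB) → tape 5 (remaining 387 GB)
A8 (412 GB) → tape 6 (remaining 388 GB)
A9 (495 GB) → tape 7 (remaining 305 GB)
Final tapes: [492,92,132] [423] [548] [546] [413] [412] [495].

7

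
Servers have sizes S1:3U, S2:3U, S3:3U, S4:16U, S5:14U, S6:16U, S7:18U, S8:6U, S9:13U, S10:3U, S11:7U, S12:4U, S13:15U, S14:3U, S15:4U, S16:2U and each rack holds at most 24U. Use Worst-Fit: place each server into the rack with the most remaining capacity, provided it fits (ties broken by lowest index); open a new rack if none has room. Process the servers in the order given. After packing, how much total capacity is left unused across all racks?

14

Put S1 (3U) in rack 1; 21U remain.
Put S2 (3U) in rack 1; 18U remain.
Put S3 (3U) in rack 1; 15U remain.
Put S4 (16U) in rack 2; 8U remain.
Put S5 (14U) in rack 1; 1U remain.
Put S6 (16U) in rack 3; 8U remain.
Put S7 (18U) in rack 4; 6U remain.
Put S8 (6U) in rack 2; 2U remain.
Put S9 (13U) in rack 5; 11U remain.
Put S10 (3U) in rack 5; 8U remain.
Put S11 (7U) in rack 3; 1U remain.
Put S12 (4U) in rack 5; 4U remain.
Put S13 (15U) in rack 6; 9U remain.
Put S14 (3U) in rack 6; 6U remain.
Put S15 (4U) in rack 4; 2U remain.
Put S16 (2U) in rack 6; 4U remain.
6 racks × 24U = 144U; used 130U; unused 14U.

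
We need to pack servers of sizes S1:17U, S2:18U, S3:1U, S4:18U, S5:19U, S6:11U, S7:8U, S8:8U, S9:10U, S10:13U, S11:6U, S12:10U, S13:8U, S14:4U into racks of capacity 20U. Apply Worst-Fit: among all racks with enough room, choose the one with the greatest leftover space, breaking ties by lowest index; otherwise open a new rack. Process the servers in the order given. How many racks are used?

9 racks

S1 (17U) → rack 1 (remaining 3U)
S2 (18U) → rack 2 (remaining 2U)
S3 (1U) → rack 1 (remaining 2U)
S4 (18U) → rack 3 (remaining 2U)
S5 (19U) → rack 4 (remaining 1U)
S6 (11U) → rack 5 (remaining 9U)
S7 (8U) → rack 5 (remaining 1U)
S8 (8U) → rack 6 (remaining 12U)
S9 (10U) → rack 6 (remaining 2U)
S10 (13U) → rack 7 (remaining 7U)
S11 (6U) → rack 7 (remaining 1U)
S12 (10U) → rack 8 (remaining 10U)
S13 (8U) → rack 8 (remaining 2U)
S14 (4U) → rack 9 (remaining 16U)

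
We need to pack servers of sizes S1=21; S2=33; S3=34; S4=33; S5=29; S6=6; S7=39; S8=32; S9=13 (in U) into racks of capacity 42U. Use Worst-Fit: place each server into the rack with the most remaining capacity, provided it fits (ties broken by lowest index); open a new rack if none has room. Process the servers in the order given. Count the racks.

7 racks

Put S1 (21U) in rack 1; 21U remain.
Put S2 (33U) in rack 2; 9U remain.
Put S3 (34U) in rack 3; 8U remain.
Put S4 (33U) in rack 4; 9U remain.
Put S5 (29U) in rack 5; 13U remain.
Put S6 (6U) in rack 1; 15U remain.
Put S7 (39U) in rack 6; 3U remain.
Put S8 (32U) in rack 7; 10U remain.
Put S9 (13U) in rack 1; 2U remain.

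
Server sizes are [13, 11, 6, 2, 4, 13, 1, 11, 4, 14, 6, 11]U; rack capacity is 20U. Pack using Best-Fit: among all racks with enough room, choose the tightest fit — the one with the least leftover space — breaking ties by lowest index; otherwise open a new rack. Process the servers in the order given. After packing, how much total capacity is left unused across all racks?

Put 13U in rack 1; 7U remain.
Put 11U in rack 2; 9U remain.
Put 6U in rack 1; 1U remain.
Put 2U in rack 2; 7U remain.
Put 4U in rack 2; 3U remain.
Put 13U in rack 3; 7U remain.
Put 1U in rack 1; 0U remain.
Put 11U in rack 4; 9U remain.
Put 4U in rack 3; 3U remain.
Put 14U in rack 5; 6U remain.
Put 6U in rack 5; 0U remain.
Put 11U in rack 6; 9U remain.
6 racks × 20U = 120U; used 96U; unused 24U.

24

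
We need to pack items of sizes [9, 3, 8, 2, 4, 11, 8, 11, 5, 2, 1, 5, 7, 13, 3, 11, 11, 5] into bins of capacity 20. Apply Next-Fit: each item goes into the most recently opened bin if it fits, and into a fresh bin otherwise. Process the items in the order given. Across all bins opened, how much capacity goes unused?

9 → bin 1 (remaining 11)
3 → bin 1 (remaining 8)
8 → bin 1 (remaining 0)
2 → bin 2 (remaining 18)
4 → bin 2 (remaining 14)
11 → bin 2 (remaining 3)
8 → bin 3 (remaining 12)
11 → bin 3 (remaining 1)
5 → bin 4 (remaining 15)
2 → bin 4 (remaining 13)
1 → bin 4 (remaining 12)
5 → bin 4 (remaining 7)
7 → bin 4 (remaining 0)
13 → bin 5 (remaining 7)
3 → bin 5 (remaining 4)
11 → bin 6 (remaining 9)
11 → bin 7 (remaining 9)
5 → bin 7 (remaining 4)
7 bins × 20 = 140; used 119; unused 21.

21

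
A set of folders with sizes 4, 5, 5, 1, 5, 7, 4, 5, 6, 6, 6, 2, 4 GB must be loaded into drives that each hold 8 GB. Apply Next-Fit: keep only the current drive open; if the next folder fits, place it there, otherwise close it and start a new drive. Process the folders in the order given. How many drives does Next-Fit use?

Put 4 GB in drive 1; 4 GB remain.
Put 5 GB in drive 2; 3 GB remain.
Put 5 GB in drive 3; 3 GB remain.
Put 1 GB in drive 3; 2 GB remain.
Put 5 GB in drive 4; 3 GB remain.
Put 7 GB in drive 5; 1 GB remain.
Put 4 GB in drive 6; 4 GB remain.
Put 5 GB in drive 7; 3 GB remain.
Put 6 GB in drive 8; 2 GB remain.
Put 6 GB in drive 9; 2 GB remain.
Put 6 GB in drive 10; 2 GB remain.
Put 2 GB in drive 10; 0 GB remain.
Put 4 GB in drive 11; 4 GB remain.
Final drives: [4] [5] [5,1] [5] [7] [4] [5] [6] [6] [6,2] [4].

11 drives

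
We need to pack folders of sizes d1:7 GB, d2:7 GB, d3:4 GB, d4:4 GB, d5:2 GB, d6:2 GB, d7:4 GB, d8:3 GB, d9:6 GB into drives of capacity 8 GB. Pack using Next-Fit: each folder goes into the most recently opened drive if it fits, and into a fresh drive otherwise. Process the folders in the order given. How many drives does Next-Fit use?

6 drives

Put d1 (7 GB) in drive 1; 1 GB remain.
Put d2 (7 GB) in drive 2; 1 GB remain.
Put d3 (4 GB) in drive 3; 4 GB remain.
Put d4 (4 GB) in drive 3; 0 GB remain.
Put d5 (2 GB) in drive 4; 6 GB remain.
Put d6 (2 GB) in drive 4; 4 GB remain.
Put d7 (4 GB) in drive 4; 0 GB remain.
Put d8 (3 GB) in drive 5; 5 GB remain.
Put d9 (6 GB) in drive 6; 2 GB remain.
Final drives: [7] [7] [4,4] [2,2,4] [3] [6].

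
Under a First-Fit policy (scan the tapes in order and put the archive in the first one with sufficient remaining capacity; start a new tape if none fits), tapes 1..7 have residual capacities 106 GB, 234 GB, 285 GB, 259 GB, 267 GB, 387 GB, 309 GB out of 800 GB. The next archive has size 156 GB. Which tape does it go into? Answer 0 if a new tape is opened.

2

Tapes with room: tape 2 (234 GB), tape 3 (285 GB), tape 4 (259 GB), tape 5 (267 GB), tape 6 (387 GB), tape 7 (309 GB).
The first with room is tape 2.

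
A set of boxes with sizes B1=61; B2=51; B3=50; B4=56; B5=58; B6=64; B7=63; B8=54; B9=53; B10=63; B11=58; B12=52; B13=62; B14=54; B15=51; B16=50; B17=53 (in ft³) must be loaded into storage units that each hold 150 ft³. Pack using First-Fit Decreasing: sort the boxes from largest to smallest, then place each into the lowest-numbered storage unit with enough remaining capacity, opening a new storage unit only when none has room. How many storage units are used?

Sorted descending: 64, 63, 63, 62, 61, 58, 58, 56, 54, 54, 53, 53, 52, 51, 51, 50, 50.
64 ft³ → storage unit 1 (remaining 86 ft³)
63 ft³ → storage unit 1 (remaining 23 ft³)
63 ft³ → storage unit 2 (remaining 87 ft³)
62 ft³ → storage unit 2 (remaining 25 ft³)
61 ft³ → storage unit 3 (remaining 89 ft³)
58 ft³ → storage unit 3 (remaining 31 ft³)
58 ft³ → storage unit 4 (remaining 92 ft³)
56 ft³ → storage unit 4 (remaining 36 ft³)
54 ft³ → storage unit 5 (remaining 96 ft³)
54 ft³ → storage unit 5 (remaining 42 ft³)
53 ft³ → storage unit 6 (remaining 97 ft³)
53 ft³ → storage unit 6 (remaining 44 ft³)
52 ft³ → storage unit 7 (remaining 98 ft³)
51 ft³ → storage unit 7 (remaining 47 ft³)
51 ft³ → storage unit 8 (remaining 99 ft³)
50 ft³ → storage unit 8 (remaining 49 ft³)
50 ft³ → storage unit 9 (remaining 100 ft³)
Final storage units: [64,63] [63,62] [61,58] [58,56] [54,54] [53,53] [52,51] [51,50] [50].

9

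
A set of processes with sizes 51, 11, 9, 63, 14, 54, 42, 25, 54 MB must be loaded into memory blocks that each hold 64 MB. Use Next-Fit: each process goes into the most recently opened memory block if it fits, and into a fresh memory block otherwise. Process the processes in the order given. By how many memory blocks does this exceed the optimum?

2

Next-Fit: [51,11] [9] [63] [14] [54] [42] [25] [54] → 8 memory blocks.
Total size 323 MB; any packing needs at least ⌈323/64⌉ = 6 memory blocks.
An optimal packing achieves that bound: [63] [54,9] [54] [51,11] [42,14] [25] → 6 memory blocks.
Excess: 8 − 6 = 2.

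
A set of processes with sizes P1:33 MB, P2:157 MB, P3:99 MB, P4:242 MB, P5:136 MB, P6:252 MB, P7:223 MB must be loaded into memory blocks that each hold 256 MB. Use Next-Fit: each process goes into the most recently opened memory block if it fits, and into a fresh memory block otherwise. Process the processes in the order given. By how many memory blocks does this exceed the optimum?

Next-Fit: [33,157] [99] [242] [136] [252] [223] → 6 memory blocks.
Total size 1142 MB; any packing needs at least ⌈1142/256⌉ = 5 memory blocks.
An optimal packing achieves that bound: [252] [242] [223,33] [157,99] [136] → 5 memory blocks.
Excess: 6 − 5 = 1.

1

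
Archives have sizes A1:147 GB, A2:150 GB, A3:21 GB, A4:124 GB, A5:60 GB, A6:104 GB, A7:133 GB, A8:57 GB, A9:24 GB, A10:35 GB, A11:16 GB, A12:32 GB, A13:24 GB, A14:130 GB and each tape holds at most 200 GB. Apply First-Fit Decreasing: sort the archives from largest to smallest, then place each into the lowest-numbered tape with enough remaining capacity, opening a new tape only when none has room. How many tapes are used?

Sorted descending: 150, 147, 133, 130, 124, 104, 60, 57, 35, 32, 24, 24, 21, 16.
tape 1: place 150 GB, 50 GB left
tape 2: place 147 GB, 53 GB left
tape 3: place 133 GB, 67 GB left
tape 4: place 130 GB, 70 GB left
tape 5: place 124 GB, 76 GB left
tape 6: place 104 GB, 96 GB left
tape 3: place 60 GB, 7 GB left
tape 4: place 57 GB, 13 GB left
tape 1: place 35 GB, 15 GB left
tape 2: place 32 GB, 21 GB left
tape 5: place 24 GB, 52 GB left
tape 5: place 24 GB, 28 GB left
tape 2: place 21 GB, 0 GB left
tape 5: place 16 GB, 12 GB left
Final tapes: [150,35] [147,32,21] [133,60] [130,57] [124,24,24,16] [104].

6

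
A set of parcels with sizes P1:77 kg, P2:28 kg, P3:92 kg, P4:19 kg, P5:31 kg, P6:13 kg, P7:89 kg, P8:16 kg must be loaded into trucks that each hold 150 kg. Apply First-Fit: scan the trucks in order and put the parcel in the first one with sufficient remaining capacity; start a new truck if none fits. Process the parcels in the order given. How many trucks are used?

Put P1 (77 kg) in truck 1; 73 kg remain.
Put P2 (28 kg) in truck 1; 45 kg remain.
Put P3 (92 kg) in truck 2; 58 kg remain.
Put P4 (19 kg) in truck 1; 26 kg remain.
Put P5 (31 kg) in truck 2; 27 kg remain.
Put P6 (13 kg) in truck 1; 13 kg remain.
Put P7 (89 kg) in truck 3; 61 kg remain.
Put P8 (16 kg) in truck 2; 11 kg remain.
Final trucks: [77,28,19,13] [92,31,16] [89].

3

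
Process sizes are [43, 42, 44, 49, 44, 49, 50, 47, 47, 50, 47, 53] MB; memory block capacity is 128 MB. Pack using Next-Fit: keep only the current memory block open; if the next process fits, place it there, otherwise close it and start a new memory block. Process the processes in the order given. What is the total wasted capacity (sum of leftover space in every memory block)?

203

memory block 1: place 43 MB, 85 MB left
memory block 1: place 42 MB, 43 MB left
memory block 2: place 44 MB, 84 MB left
memory block 2: place 49 MB, 35 MB left
memory block 3: place 44 MB, 84 MB left
memory block 3: place 49 MB, 35 MB left
memory block 4: place 50 MB, 78 MB left
memory block 4: place 47 MB, 31 MB left
memory block 5: place 47 MB, 81 MB left
memory block 5: place 50 MB, 31 MB left
memory block 6: place 47 MB, 81 MB left
memory block 6: place 53 MB, 28 MB left
6 memory blocks × 128 MB = 768 MB; used 565 MB; unused 203 MB.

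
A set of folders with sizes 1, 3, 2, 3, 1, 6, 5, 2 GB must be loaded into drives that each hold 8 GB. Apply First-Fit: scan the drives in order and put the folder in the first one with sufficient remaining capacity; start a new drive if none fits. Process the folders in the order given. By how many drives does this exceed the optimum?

0

First-Fit: [1,3,2,1] [3,5] [6,2] → 3 drives.
Total size 23 GB; any packing needs at least ⌈23/8⌉ = 3 drives.
So 3 is already optimal.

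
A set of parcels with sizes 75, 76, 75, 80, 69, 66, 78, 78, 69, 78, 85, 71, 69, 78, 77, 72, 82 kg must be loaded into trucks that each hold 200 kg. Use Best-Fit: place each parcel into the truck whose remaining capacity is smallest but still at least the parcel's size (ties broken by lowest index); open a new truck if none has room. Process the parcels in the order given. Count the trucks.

75 kg → truck 1 (remaining 125 kg)
76 kg → truck 1 (remaining 49 kg)
75 kg → truck 2 (remaining 125 kg)
80 kg → truck 2 (remaining 45 kg)
69 kg → truck 3 (remaining 131 kg)
66 kg → truck 3 (remaining 65 kg)
78 kg → truck 4 (remaining 122 kg)
78 kg → truck 4 (remaining 44 kg)
69 kg → truck 5 (remaining 131 kg)
78 kg → truck 5 (remaining 53 kg)
85 kg → truck 6 (remaining 115 kg)
71 kg → truck 6 (remaining 44 kg)
69 kg → truck 7 (remaining 131 kg)
78 kg → truck 7 (remaining 53 kg)
77 kg → truck 8 (remaining 123 kg)
72 kg → truck 8 (remaining 51 kg)
82 kg → truck 9 (remaining 118 kg)
Final trucks: [75,76] [75,80] [69,66] [78,78] [69,78] [85,71] [69,78] [77,72] [82].

9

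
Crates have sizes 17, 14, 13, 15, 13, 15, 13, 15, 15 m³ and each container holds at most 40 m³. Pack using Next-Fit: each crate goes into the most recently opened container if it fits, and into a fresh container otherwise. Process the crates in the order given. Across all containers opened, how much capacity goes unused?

70

container 1: place 17 m³, 23 m³ left
container 1: place 14 m³, 9 m³ left
container 2: place 13 m³, 27 m³ left
container 2: place 15 m³, 12 m³ left
container 3: place 13 m³, 27 m³ left
container 3: place 15 m³, 12 m³ left
container 4: place 13 m³, 27 m³ left
container 4: place 15 m³, 12 m³ left
container 5: place 15 m³, 25 m³ left
5 containers × 40 m³ = 200 m³; used 130 m³; unused 70 m³.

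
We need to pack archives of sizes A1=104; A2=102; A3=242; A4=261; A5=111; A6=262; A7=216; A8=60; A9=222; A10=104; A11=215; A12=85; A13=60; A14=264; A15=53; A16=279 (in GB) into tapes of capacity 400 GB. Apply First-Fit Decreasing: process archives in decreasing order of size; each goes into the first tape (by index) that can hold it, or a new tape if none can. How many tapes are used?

Sorted descending: 279, 264, 262, 261, 242, 222, 216, 215, 111, 104, 104, 102, 85, 60, 60, 53.
tape 1: place 279 GB, 121 GB left
tape 2: place 264 GB, 136 GB left
tape 3: place 262 GB, 138 GB left
tape 4: place 261 GB, 139 GB left
tape 5: place 242 GB, 158 GB left
tape 6: place 222 GB, 178 GB left
tape 7: place 216 GB, 184 GB left
tape 8: place 215 GB, 185 GB left
tape 1: place 111 GB, 10 GB left
tape 2: place 104 GB, 32 GB left
tape 3: place 104 GB, 34 GB left
tape 4: place 102 GB, 37 GB left
tape 5: place 85 GB, 73 GB left
tape 5: place 60 GB, 13 GB left
tape 6: place 60 GB, 118 GB left
tape 6: place 53 GB, 65 GB left

8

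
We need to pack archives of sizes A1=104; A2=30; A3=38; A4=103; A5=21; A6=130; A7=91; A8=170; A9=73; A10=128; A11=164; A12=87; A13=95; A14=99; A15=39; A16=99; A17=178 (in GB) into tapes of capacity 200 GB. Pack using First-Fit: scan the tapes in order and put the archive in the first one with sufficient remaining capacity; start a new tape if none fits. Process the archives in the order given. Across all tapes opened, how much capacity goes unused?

Put A1 (104 GB) in tape 1; 96 GB remain.
Put A2 (30 GB) in tape 1; 66 GB remain.
Put A3 (38 GB) in tape 1; 28 GB remain.
Put A4 (103 GB) in tape 2; 97 GB remain.
Put A5 (21 GB) in tape 1; 7 GB remain.
Put A6 (130 GB) in tape 3; 70 GB remain.
Put A7 (91 GB) in tape 2; 6 GB remain.
Put A8 (170 GB) in tape 4; 30 GB remain.
Put A9 (73 GB) in tape 5; 127 GB remain.
Put A10 (128 GB) in tape 6; 72 GB remain.
Put A11 (164 GB) in tape 7; 36 GB remain.
Put A12 (87 GB) in tape 5; 40 GB remain.
Put A13 (95 GB) in tape 8; 105 GB remain.
Put A14 (99 GB) in tape 8; 6 GB remain.
Put A15 (39 GB) in tape 3; 31 GB remain.
Put A16 (99 GB) in tape 9; 101 GB remain.
Put A17 (178 GB) in tape 10; 22 GB remain.
10 tapes × 200 GB = 2000 GB; used 1649 GB; unused 351 GB.

351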